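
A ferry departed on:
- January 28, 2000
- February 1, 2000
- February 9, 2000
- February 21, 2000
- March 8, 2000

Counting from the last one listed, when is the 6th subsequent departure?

September 4, 2000

Gaps: 4, 8, 12, 16 days — each gap is 4 larger than the previous one.
Next gap: 20 days. March 8, 2000 + 20 days = March 28, 2000.
Next gap: 24 days. March 28, 2000 + 24 days = April 21, 2000.
Next gap: 28 days. April 21, 2000 + 28 days = May 19, 2000.
Next gap: 32 days. May 19, 2000 + 32 days = June 20, 2000.
Next gap: 36 days. June 20, 2000 + 36 days = July 26, 2000.
Next gap: 40 days. July 26, 2000 + 40 days = September 4, 2000.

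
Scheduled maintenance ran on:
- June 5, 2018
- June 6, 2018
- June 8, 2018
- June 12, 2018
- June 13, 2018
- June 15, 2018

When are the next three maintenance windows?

Gaps: 1, 2, 4, 1, 2 days — not constant, but cyclic with period 3.
The events fall on every Tuesday, Wednesday and Friday.
Next Tuesday: June 19, 2018.
The following Wednesday is June 20, 2018.
Next Friday: June 22, 2018.

June 19, 2018; June 20, 2018; June 22, 2018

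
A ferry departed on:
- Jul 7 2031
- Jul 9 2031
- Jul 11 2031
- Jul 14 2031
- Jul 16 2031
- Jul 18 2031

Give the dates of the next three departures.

Jul 21 2031, Jul 23 2031, Jul 25 2031

Every event lands on a Monday or Wednesday or Friday (gaps cycle 2, 2, 3, 2, 2).
So the schedule is: every Monday, Wednesday and Friday.
The following Monday is Jul 21 2031.
Next Wednesday: Jul 23 2031.
The following Friday is Jul 25 2031.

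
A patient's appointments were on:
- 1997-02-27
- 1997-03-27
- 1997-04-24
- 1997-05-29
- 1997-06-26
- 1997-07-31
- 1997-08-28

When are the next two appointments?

Every date is a Thursday; gaps 28, 28, 35, 28, 35, 28 days.
Each is the last Thursday of its month (at least one falls on the 29th or later, ruling out '4th Thursday').
September 1997 ends with Thursday 1997-09-25.
October 1997 ends with Thursday 1997-10-30.

1997-09-25, 1997-10-30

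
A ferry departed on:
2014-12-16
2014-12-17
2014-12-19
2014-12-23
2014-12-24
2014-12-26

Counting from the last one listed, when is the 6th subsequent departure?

2015-01-09

Gaps: 1, 2, 4, 1, 2 days — not constant, but cyclic with period 3.
The events fall on every Tuesday, Wednesday and Friday.
Next Tuesday: 2014-12-30.
The following Wednesday is 2014-12-31.
The following Friday is 2015-01-02.
The following Tuesday is 2015-01-06.
The following Wednesday is 2015-01-07.
The following Friday is 2015-01-09.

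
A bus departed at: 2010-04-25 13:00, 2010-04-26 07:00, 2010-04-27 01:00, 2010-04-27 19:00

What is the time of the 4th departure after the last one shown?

Spacing: 18, 18, 18 h — constant 18 h.
2010-04-27 19:00 + 18 h = 2010-04-28 13:00.
2010-04-28 13:00 + 18 h = 2010-04-29 07:00.
2010-04-29 07:00 + 18 h = 2010-04-30 01:00.
2010-04-30 01:00 + 18 h = 2010-04-30 19:00.

2010-04-30 19:00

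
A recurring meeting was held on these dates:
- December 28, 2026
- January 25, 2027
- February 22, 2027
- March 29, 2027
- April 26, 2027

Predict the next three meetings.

Every date is a Monday; gaps 28, 28, 35, 28 days.
Each is the last Monday of its month (at least one falls on the 29th or later, ruling out '4th Monday').
Last Monday of May 2027: May 31, 2027.
Last Monday of June 2027: June 28, 2027.
July 2027 ends with Monday July 26, 2027.

May 31, 2027; June 28, 2027; July 26, 2027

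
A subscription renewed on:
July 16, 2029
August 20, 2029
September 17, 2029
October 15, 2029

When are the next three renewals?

Gaps: 35, 28, 28 days — a mix of 28 and 35. Every date is a Monday.
Each is the 3rd Monday of its month.
November 2029 — 3rd Monday is November 19, 2029.
December 2029 — 3rd Monday is December 17, 2029.
3rd Monday of January 2030: January 21, 2030.

November 19, 2029; December 17, 2029; January 21, 2030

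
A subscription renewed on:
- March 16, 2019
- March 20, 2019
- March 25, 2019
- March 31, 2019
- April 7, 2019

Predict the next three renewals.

Gaps: 4, 5, 6, 7 days — each gap is 1 larger than the previous one.
Next gap: 8 days. April 7, 2019 + 8 days = April 15, 2019.
Next gap: 9 days. April 15, 2019 + 9 days = April 24, 2019.
Next gap: 10 days. April 24, 2019 + 10 days = May 4, 2019.

April 15, 2019; April 24, 2019; May 4, 2019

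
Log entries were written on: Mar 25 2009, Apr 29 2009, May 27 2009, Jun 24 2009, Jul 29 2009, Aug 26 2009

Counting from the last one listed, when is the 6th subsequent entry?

Feb 24 2010

Every date is a Wednesday; gaps 35, 28, 28, 35, 28 days.
Each is the last Wednesday of its month (at least one falls on the 29th or later, ruling out '4th Wednesday').
September 2009 ends with Wednesday Sep 30 2009.
Last Wednesday of October 2009: Oct 28 2009.
Last Wednesday of November 2009: Nov 25 2009.
Last Wednesday of December 2009: Dec 30 2009.
January 2010 ends with Wednesday Jan 27 2010.
February 2010 ends with Wednesday Feb 24 2010.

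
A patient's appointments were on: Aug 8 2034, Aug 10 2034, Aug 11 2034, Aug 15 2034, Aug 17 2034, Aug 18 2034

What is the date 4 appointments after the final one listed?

Every event lands on a Tuesday or Thursday or Friday (gaps cycle 2, 1, 4, 2, 1).
So the schedule is: every Tuesday, Thursday and Friday.
Next Tuesday: Aug 22 2034.
The following Thursday is Aug 24 2034.
Next Friday: Aug 25 2034.
The following Tuesday is Aug 29 2034.

Aug 29 2034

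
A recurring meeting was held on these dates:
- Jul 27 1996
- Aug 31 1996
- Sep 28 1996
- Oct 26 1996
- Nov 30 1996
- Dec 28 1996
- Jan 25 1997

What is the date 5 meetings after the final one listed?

Every date is a Saturday; gaps 35, 28, 28, 35, 28, 28 days.
Each is the last Saturday of its month (at least one falls on the 29th or later, ruling out '4th Saturday').
February 1997 ends with Saturday Feb 22 1997.
Last Saturday of March 1997: Mar 29 1997.
Last Saturday of April 1997: Apr 26 1997.
Last Saturday of May 1997: May 31 1997.
Last Saturday of June 1997: Jun 28 1997.

Jun 28 1997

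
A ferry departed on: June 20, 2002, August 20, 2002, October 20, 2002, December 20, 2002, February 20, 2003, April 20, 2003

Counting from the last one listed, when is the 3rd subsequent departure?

October 20, 2003

The day-of-month is always 20 (61, 61, 61, 62, 59 days between events).
So this recurs on the 20th of every 2 months.
June 2003: June 20, 2003.
August 2003: August 20, 2003.
October 2003: October 20, 2003.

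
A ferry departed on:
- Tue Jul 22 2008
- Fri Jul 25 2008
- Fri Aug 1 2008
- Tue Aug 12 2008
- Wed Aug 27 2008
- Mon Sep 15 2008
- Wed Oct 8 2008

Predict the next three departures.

Tue Nov 4 2008, Fri Dec 5 2008, Fri Jan 9 2009

Gaps: 3, 7, 11, 15, 19, 23 days — each gap is 4 larger than the previous one.
Next gap: 27 days. Wed Oct 8 2008 + 27 days = Tue Nov 4 2008.
Next gap: 31 days. Tue Nov 4 2008 + 31 days = Fri Dec 5 2008.
Next gap: 35 days. Fri Dec 5 2008 + 35 days = Fri Jan 9 2009.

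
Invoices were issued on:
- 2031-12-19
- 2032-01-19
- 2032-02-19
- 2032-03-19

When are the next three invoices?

2032-04-19, 2032-05-19, 2032-06-19

Each date is the 19th; the gaps (31, 31, 29) track the month lengths.
The rule is the 19th of each month.
April 2032: 2032-04-19.
May 2032: 2032-05-19.
Next: June 2032 → 2032-06-19.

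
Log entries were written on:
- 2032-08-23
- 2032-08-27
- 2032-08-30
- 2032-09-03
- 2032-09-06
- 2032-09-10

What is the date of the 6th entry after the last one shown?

2032-10-01

Every event lands on a Monday or Friday (gaps cycle 4, 3, 4, 3, 4).
So the schedule is: every Monday and Friday.
Next Monday: 2032-09-13.
The following Friday is 2032-09-17.
The following Monday is 2032-09-20.
The following Friday is 2032-09-24.
The following Monday is 2032-09-27.
The following Friday is 2032-10-01.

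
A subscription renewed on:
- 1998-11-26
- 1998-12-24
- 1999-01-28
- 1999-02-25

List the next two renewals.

Gaps: 28, 35, 28 days — a mix of 28 and 35. Every date is a Thursday.
Each is the 4th Thursday of its month.
4th Thursday of March 1999: 1999-03-25.
4th Thursday of April 1999: 1999-04-22.

1999-03-25, 1999-04-22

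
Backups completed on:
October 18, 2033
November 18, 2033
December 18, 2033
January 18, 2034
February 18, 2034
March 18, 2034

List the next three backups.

April 18, 2034; May 18, 2034; June 18, 2034

Each date is the 18th; the gaps (31, 30, 31, 31, 28) track the month lengths.
The rule is the 18th of each month.
April 2034: April 18, 2034.
May 2034: May 18, 2034.
June 2034: June 18, 2034.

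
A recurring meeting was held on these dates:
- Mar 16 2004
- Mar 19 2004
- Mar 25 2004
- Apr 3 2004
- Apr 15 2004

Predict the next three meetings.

Intervals are 3, 6, 9, 12 days — an arithmetic progression with common difference 3.
Next gap: 15 days. Apr 15 2004 + 15 days = Apr 30 2004.
Next gap: 18 days. Apr 30 2004 + 18 days = May 18 2004.
Next gap: 21 days. May 18 2004 + 21 days = Jun 8 2004.

Apr 30 2004, May 18 2004, Jun 8 2004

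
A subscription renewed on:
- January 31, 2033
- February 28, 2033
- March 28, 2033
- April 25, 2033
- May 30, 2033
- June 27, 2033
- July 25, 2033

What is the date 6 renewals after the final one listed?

January 30, 2034

These are Mondays with 28, 28, 28, 35, 28, 28-day gaps.
Each is the final Monday of its month — January 31, 2033 is past the 28th, so '4th Monday' doesn't fit.
August 2033 ends with Monday August 29, 2033.
Last Monday of September 2033: September 26, 2033.
October 2033 ends with Monday October 31, 2033.
November 2033 ends with Monday November 28, 2033.
Last Monday of December 2033: December 26, 2033.
January 2034 ends with Monday January 30, 2034.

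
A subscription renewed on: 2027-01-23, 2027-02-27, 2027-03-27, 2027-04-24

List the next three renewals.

All dates are Saturdays, 35, 28, 28 days apart.
Specifically, the 4th Saturday of each month.
May 2027 — 4th Saturday is 2027-05-22.
June 2027 — 4th Saturday is 2027-06-26.
4th Saturday of July 2027: 2027-07-24.

2027-05-22, 2027-06-26, 2027-07-24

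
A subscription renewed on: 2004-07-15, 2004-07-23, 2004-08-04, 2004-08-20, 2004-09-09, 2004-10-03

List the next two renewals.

Gaps: 8, 12, 16, 20, 24 days — each gap is 4 larger than the previous one.
Next gap: 28 days. 2004-10-03 + 28 days = 2004-10-31.
Next gap: 32 days. 2004-10-31 + 32 days = 2004-12-02.

2004-10-31, 2004-12-02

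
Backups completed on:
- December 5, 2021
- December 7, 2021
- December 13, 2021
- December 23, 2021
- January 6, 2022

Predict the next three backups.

Intervals are 2, 6, 10, 14 days — an arithmetic progression with common difference 4.
Next gap: 18 days. January 6, 2022 + 18 days = January 24, 2022.
Next gap: 22 days. January 24, 2022 + 22 days = February 15, 2022.
Next gap: 26 days. February 15, 2022 + 26 days = March 13, 2022.

January 24, 2022; February 15, 2022; March 13, 2022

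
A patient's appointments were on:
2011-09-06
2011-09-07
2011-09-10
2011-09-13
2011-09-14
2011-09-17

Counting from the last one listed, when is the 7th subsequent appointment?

The gap pattern 1, 3, 3, 1, 3 repeats every 3 events.
These are the Tuesdays, Wednesdays and Saturdays of each week.
The following Tuesday is 2011-09-20.
The following Wednesday is 2011-09-21.
Next Saturday: 2011-09-24.
The following Tuesday is 2011-09-27.
The following Wednesday is 2011-09-28.
Next Saturday: 2011-10-01.
The following Tuesday is 2011-10-04.

2011-10-04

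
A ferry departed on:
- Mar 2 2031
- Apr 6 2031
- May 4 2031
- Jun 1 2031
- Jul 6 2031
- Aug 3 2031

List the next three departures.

Gaps: 35, 28, 28, 35, 28 days — a mix of 28 and 35. Every date is a Sunday.
Each is the 1st Sunday of its month.
September 2031 — 1st Sunday is Sep 7 2031.
October 2031 — 1st Sunday is Oct 5 2031.
November 2031 — 1st Sunday is Nov 2 2031.

Sep 7 2031, Oct 5 2031, Nov 2 2031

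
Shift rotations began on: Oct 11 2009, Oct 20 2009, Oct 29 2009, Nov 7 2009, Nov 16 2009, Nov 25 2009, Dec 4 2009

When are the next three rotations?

Dec 13 2009, Dec 22 2009, Dec 31 2009

The spacing is 9, 9, 9, 9, 9, 9 days — always 9 days.
Dec 4 2009 + 9 days = Dec 13 2009.
Dec 13 2009 + 9 days = Dec 22 2009.
Dec 22 2009 + 9 days = Dec 31 2009.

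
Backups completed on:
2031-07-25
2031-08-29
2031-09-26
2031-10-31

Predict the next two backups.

All Fridays; the gaps (35, 28, 35) vary with month length.
This is the last Friday of each month.
November 2031 ends with Friday 2031-11-28.
Last Friday of December 2031: 2031-12-26.

2031-11-28, 2031-12-26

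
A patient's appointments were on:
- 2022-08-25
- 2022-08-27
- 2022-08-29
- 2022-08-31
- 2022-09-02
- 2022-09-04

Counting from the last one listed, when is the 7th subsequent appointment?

2022-09-18

Every event comes 2 days after the last (2, 2, 2, 2, 2).
2022-09-04 + 2 days = 2022-09-06.
2022-09-06 + 2 days = 2022-09-08.
2022-09-08 + 2 days = 2022-09-10.
2022-09-10 + 2 days = 2022-09-12.
2022-09-12 + 2 days = 2022-09-14.
2022-09-14 + 2 days = 2022-09-16.
2022-09-16 + 2 days = 2022-09-18.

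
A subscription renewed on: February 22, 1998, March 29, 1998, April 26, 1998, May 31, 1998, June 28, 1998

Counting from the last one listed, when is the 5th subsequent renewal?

Every date is a Sunday; gaps 35, 28, 35, 28 days.
Each is the last Sunday of its month (at least one falls on the 29th or later, ruling out '4th Sunday').
July 1998 ends with Sunday July 26, 1998.
Last Sunday of August 1998: August 30, 1998.
September 1998 ends with Sunday September 27, 1998.
Last Sunday of October 1998: October 25, 1998.
November 1998 ends with Sunday November 29, 1998.

November 29, 1998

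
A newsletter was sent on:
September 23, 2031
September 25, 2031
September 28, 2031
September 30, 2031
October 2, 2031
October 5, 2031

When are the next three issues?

October 7, 2031; October 9, 2031; October 12, 2031

Gaps: 2, 3, 2, 2, 3 days — not constant, but cyclic with period 3.
The events fall on every Tuesday, Thursday and Sunday.
Next Tuesday: October 7, 2031.
Next Thursday: October 9, 2031.
The following Sunday is October 12, 2031.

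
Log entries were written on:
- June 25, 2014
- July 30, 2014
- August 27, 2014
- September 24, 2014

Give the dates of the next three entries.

These are Wednesdays with 35, 28, 28-day gaps.
Each is the final Wednesday of its month — July 30, 2014 is past the 28th, so '4th Wednesday' doesn't fit.
October 2014 ends with Wednesday October 29, 2014.
November 2014 ends with Wednesday November 26, 2014.
December 2014 ends with Wednesday December 31, 2014.

October 29, 2014; November 26, 2014; December 31, 2014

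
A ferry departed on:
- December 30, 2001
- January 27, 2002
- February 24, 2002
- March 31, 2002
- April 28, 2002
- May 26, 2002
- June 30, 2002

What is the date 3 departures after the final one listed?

These are Sundays with 28, 28, 35, 28, 28, 35-day gaps.
Each is the final Sunday of its month — December 30, 2001 is past the 28th, so '4th Sunday' doesn't fit.
Last Sunday of July 2002: July 28, 2002.
August 2002 ends with Sunday August 25, 2002.
Last Sunday of September 2002: September 29, 2002.

September 29, 2002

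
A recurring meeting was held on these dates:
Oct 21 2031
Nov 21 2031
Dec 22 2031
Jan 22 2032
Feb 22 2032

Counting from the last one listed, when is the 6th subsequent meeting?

Aug 26 2032

Gaps between consecutive events: 31, 31, 31, 31 days — a constant 31-day interval.
Feb 22 2032 + 31 days = Mar 24 2032.
Mar 24 2032 + 31 days = Apr 24 2032.
Apr 24 2032 + 31 days = May 25 2032.
May 25 2032 + 31 days = Jun 25 2032.
Jun 25 2032 + 31 days = Jul 26 2032.
Jul 26 2032 + 31 days = Aug 26 2032.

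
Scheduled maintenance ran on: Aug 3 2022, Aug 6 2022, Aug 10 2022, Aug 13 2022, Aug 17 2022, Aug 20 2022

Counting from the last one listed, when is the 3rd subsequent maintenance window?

Every event lands on a Wednesday or Saturday (gaps cycle 3, 4, 3, 4, 3).
So the schedule is: every Wednesday and Saturday.
The following Wednesday is Aug 24 2022.
Next Saturday: Aug 27 2022.
Next Wednesday: Aug 31 2022.

Aug 31 2022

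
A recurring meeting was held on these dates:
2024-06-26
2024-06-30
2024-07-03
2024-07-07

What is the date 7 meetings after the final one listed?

Gaps: 4, 3, 4 days — not constant, but cyclic with period 2.
The events fall on every Wednesday and Sunday.
The following Wednesday is 2024-07-10.
The following Sunday is 2024-07-14.
Next Wednesday: 2024-07-17.
The following Sunday is 2024-07-21.
The following Wednesday is 2024-07-24.
Next Sunday: 2024-07-28.
Next Wednesday: 2024-07-31.

2024-07-31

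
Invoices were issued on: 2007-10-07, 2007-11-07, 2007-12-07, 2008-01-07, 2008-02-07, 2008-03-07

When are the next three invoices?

2008-04-07, 2008-05-07, 2008-06-07

Gaps: 31, 30, 31, 31, 29 days — not constant. Every event is on the 7th of the month.
Pattern: the 7th of each month.
April 2008: 2008-04-07.
Next: May 2008 → 2008-05-07.
June 2008: 2008-06-07.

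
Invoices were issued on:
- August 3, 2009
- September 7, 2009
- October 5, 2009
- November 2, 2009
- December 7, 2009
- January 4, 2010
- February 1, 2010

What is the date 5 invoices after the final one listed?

These are Mondays at 28- or 35-day spacing (35, 28, 28, 35, 28, 28).
The pattern: 1st Monday of the month.
1st Monday of March 2010: March 1, 2010.
1st Monday of April 2010: April 5, 2010.
May 2010 — 1st Monday is May 3, 2010.
June 2010 — 1st Monday is June 7, 2010.
July 2010 — 1st Monday is July 5, 2010.

July 5, 2010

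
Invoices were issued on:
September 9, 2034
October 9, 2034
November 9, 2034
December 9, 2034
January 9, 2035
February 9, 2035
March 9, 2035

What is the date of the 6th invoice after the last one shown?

September 9, 2035

Gaps: 30, 31, 30, 31, 31, 28 days — not constant. Every event is on the 9th of the month.
Pattern: the 9th of each month.
Next: April 2035 → April 9, 2035.
Next: May 2035 → May 9, 2035.
Next: June 2035 → June 9, 2035.
July 2035: July 9, 2035.
August 2035: August 9, 2035.
September 2035: September 9, 2035.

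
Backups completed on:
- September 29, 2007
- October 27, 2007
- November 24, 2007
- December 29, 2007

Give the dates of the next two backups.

January 26, 2008; February 23, 2008

All Saturdays; the gaps (28, 28, 35) vary with month length.
This is the last Saturday of each month.
January 2008 ends with Saturday January 26, 2008.
Last Saturday of February 2008: February 23, 2008.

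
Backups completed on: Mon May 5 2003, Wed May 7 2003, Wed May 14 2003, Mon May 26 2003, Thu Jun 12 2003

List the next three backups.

Fri Jul 4 2003, Thu Jul 31 2003, Mon Sep 1 2003

Intervals are 2, 7, 12, 17 days — an arithmetic progression with common difference 5.
Next gap: 22 days. Thu Jun 12 2003 + 22 days = Fri Jul 4 2003.
Next gap: 27 days. Fri Jul 4 2003 + 27 days = Thu Jul 31 2003.
Next gap: 32 days. Thu Jul 31 2003 + 32 days = Mon Sep 1 2003.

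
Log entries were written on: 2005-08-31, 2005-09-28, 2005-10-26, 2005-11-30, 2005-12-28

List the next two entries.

2006-01-25, 2006-02-22

These are Wednesdays with 28, 28, 35, 28-day gaps.
Each is the final Wednesday of its month — 2005-08-31 is past the 28th, so '4th Wednesday' doesn't fit.
January 2006 ends with Wednesday 2006-01-25.
Last Wednesday of February 2006: 2006-02-22.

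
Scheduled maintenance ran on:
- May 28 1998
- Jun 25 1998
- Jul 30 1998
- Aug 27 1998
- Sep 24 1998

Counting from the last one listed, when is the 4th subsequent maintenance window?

Jan 28 1999

All Thursdays; the gaps (28, 35, 28, 28) vary with month length.
This is the last Thursday of each month.
October 1998 ends with Thursday Oct 29 1998.
Last Thursday of November 1998: Nov 26 1998.
Last Thursday of December 1998: Dec 31 1998.
January 1999 ends with Thursday Jan 28 1999.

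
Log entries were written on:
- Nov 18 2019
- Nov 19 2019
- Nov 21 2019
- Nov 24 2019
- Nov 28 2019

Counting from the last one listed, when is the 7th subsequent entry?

Gaps: 1, 2, 3, 4 days — each gap is 1 larger than the previous one.
Next gap: 5 days. Nov 28 2019 + 5 days = Dec 3 2019.
Next gap: 6 days. Dec 3 2019 + 6 days = Dec 9 2019.
Next gap: 7 days. Dec 9 2019 + 7 days = Dec 16 2019.
Next gap: 8 days. Dec 16 2019 + 8 days = Dec 24 2019.
Next gap: 9 days. Dec 24 2019 + 9 days = Jan 2 2020.
Next gap: 10 days. Jan 2 2020 + 10 days = Jan 12 2020.
Next gap: 11 days. Jan 12 2020 + 11 days = Jan 23 2020.

Jan 23 2020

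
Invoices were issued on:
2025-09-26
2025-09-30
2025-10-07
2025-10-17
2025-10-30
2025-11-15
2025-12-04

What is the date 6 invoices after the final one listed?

2026-05-30

Gaps: 4, 7, 10, 13, 16, 19 days — each gap is 3 larger than the previous one.
Next gap: 22 days. 2025-12-04 + 22 days = 2025-12-26.
Next gap: 25 days. 2025-12-26 + 25 days = 2026-01-20.
Next gap: 28 days. 2026-01-20 + 28 days = 2026-02-17.
Next gap: 31 days. 2026-02-17 + 31 days = 2026-03-20.
Next gap: 34 days. 2026-03-20 + 34 days = 2026-04-23.
Next gap: 37 days. 2026-04-23 + 37 days = 2026-05-30.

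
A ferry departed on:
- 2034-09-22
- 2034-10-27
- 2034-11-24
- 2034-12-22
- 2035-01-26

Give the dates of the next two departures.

2035-02-23, 2035-03-23

All dates are Fridays, 35, 28, 28, 35 days apart.
Specifically, the 4th Friday of each month.
4th Friday of February 2035: 2035-02-23.
4th Friday of March 2035: 2035-03-23.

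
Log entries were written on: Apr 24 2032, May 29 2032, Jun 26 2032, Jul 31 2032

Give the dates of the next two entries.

These are Saturdays with 35, 28, 35-day gaps.
Each is the final Saturday of its month — May 29 2032 is past the 28th, so '4th Saturday' doesn't fit.
Last Saturday of August 2032: Aug 28 2032.
Last Saturday of September 2032: Sep 25 2032.

Aug 28 2032, Sep 25 2032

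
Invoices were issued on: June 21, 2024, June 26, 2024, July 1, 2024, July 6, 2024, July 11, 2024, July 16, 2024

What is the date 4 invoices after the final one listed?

August 5, 2024

The spacing is 5, 5, 5, 5, 5 days — always 5 days.
July 16, 2024 + 5 days = July 21, 2024.
July 21, 2024 + 5 days = July 26, 2024.
July 26, 2024 + 5 days = July 31, 2024.
July 31, 2024 + 5 days = August 5, 2024.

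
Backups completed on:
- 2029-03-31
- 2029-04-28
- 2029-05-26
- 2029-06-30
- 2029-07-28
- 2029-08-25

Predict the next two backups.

Every date is a Saturday; gaps 28, 28, 35, 28, 28 days.
Each is the last Saturday of its month (at least one falls on the 29th or later, ruling out '4th Saturday').
September 2029 ends with Saturday 2029-09-29.
Last Saturday of October 2029: 2029-10-27.

2029-09-29, 2029-10-27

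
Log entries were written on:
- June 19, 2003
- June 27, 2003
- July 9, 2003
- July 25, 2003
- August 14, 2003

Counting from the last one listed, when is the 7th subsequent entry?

April 22, 2004

Intervals are 8, 12, 16, 20 days — an arithmetic progression with common difference 4.
Next gap: 24 days. August 14, 2003 + 24 days = September 7, 2003.
Next gap: 28 days. September 7, 2003 + 28 days = October 5, 2003.
Next gap: 32 days. October 5, 2003 + 32 days = November 6, 2003.
Next gap: 36 days. November 6, 2003 + 36 days = December 12, 2003.
Next gap: 40 days. December 12, 2003 + 40 days = January 21, 2004.
Next gap: 44 days. January 21, 2004 + 44 days = March 5, 2004.
Next gap: 48 days. March 5, 2004 + 48 days = April 22, 2004.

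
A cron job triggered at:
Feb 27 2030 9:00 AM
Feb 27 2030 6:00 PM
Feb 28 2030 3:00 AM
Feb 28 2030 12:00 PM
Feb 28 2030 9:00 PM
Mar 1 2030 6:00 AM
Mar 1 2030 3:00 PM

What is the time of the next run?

Mar 2 2030 12:00 AM

Spacing: 9, 9, 9, 9, 9, 9 h — constant 9 h.
Mar 1 2030 3:00 PM + 9 h = Mar 2 2030 12:00 AM.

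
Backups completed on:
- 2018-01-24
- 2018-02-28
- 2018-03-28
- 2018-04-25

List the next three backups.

2018-05-23, 2018-06-27, 2018-07-25

All dates are Wednesdays, 35, 28, 28 days apart.
Specifically, the 4th Wednesday of each month.
4th Wednesday of May 2018: 2018-05-23.
June 2018 — 4th Wednesday is 2018-06-27.
4th Wednesday of July 2018: 2018-07-25.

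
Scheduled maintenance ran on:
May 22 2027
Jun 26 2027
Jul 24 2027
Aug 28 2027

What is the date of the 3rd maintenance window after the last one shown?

Nov 27 2027

These are Saturdays at 28- or 35-day spacing (35, 28, 35).
The pattern: 4th Saturday of the month.
4th Saturday of September 2027: Sep 25 2027.
4th Saturday of October 2027: Oct 23 2027.
4th Saturday of November 2027: Nov 27 2027.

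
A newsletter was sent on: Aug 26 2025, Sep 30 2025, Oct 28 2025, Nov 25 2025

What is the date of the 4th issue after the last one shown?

Mar 31 2026

All Tuesdays; the gaps (35, 28, 28) vary with month length.
This is the last Tuesday of each month.
December 2025 ends with Tuesday Dec 30 2025.
January 2026 ends with Tuesday Jan 27 2026.
February 2026 ends with Tuesday Feb 24 2026.
March 2026 ends with Tuesday Mar 31 2026.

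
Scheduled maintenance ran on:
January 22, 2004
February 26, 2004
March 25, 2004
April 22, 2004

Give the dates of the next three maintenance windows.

May 27, 2004; June 24, 2004; July 22, 2004

These are Thursdays at 28- or 35-day spacing (35, 28, 28).
The pattern: 4th Thursday of the month.
4th Thursday of May 2004: May 27, 2004.
4th Thursday of June 2004: June 24, 2004.
July 2004 — 4th Thursday is July 22, 2004.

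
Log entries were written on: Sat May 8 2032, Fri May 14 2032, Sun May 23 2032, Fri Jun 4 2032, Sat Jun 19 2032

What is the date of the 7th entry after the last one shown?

Sat Dec 25 2032

The spacing grows by 3 each time: 6, 9, 12, 15 days.
Next gap: 18 days. Sat Jun 19 2032 + 18 days = Wed Jul 7 2032.
Next gap: 21 days. Wed Jul 7 2032 + 21 days = Wed Jul 28 2032.
Next gap: 24 days. Wed Jul 28 2032 + 24 days = Sat Aug 21 2032.
Next gap: 27 days. Sat Aug 21 2032 + 27 days = Fri Sep 17 2032.
Next gap: 30 days. Fri Sep 17 2032 + 30 days = Sun Oct 17 2032.
Next gap: 33 days. Sun Oct 17 2032 + 33 days = Fri Nov 19 2032.
Next gap: 36 days. Fri Nov 19 2032 + 36 days = Sat Dec 25 2032.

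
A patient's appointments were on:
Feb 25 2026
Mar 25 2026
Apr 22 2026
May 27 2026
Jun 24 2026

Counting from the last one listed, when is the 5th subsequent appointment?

Nov 25 2026

These are Wednesdays at 28- or 35-day spacing (28, 28, 35, 28).
The pattern: 4th Wednesday of the month.
4th Wednesday of July 2026: Jul 22 2026.
August 2026 — 4th Wednesday is Aug 26 2026.
4th Wednesday of September 2026: Sep 23 2026.
October 2026 — 4th Wednesday is Oct 28 2026.
November 2026 — 4th Wednesday is Nov 25 2026.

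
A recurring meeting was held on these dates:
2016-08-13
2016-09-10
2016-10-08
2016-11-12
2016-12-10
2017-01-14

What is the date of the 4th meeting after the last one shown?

These are Saturdays at 28- or 35-day spacing (28, 28, 35, 28, 35).
The pattern: 2nd Saturday of the month.
February 2017 — 2nd Saturday is 2017-02-11.
2nd Saturday of March 2017: 2017-03-11.
2nd Saturday of April 2017: 2017-04-08.
May 2017 — 2nd Saturday is 2017-05-13.

2017-05-13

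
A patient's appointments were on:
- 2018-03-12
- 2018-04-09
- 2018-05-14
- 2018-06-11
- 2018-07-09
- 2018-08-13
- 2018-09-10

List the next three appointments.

2018-10-08, 2018-11-12, 2018-12-10

These are Mondays at 28- or 35-day spacing (28, 35, 28, 28, 35, 28).
The pattern: 2nd Monday of the month.
October 2018 — 2nd Monday is 2018-10-08.
November 2018 — 2nd Monday is 2018-11-12.
December 2018 — 2nd Monday is 2018-12-10.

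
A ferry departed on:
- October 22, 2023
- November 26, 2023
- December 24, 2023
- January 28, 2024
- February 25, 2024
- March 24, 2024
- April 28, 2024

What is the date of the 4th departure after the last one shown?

August 25, 2024

All dates are Sundays, 35, 28, 35, 28, 28, 35 days apart.
Specifically, the 4th Sunday of each month.
May 2024 — 4th Sunday is May 26, 2024.
4th Sunday of June 2024: June 23, 2024.
July 2024 — 4th Sunday is July 28, 2024.
August 2024 — 4th Sunday is August 25, 2024.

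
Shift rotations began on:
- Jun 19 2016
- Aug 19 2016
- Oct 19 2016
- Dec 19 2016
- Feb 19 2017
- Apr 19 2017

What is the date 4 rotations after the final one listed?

Dec 19 2017

Each date is the 19th; the gaps (61, 61, 61, 62, 59) track the month lengths.
The rule is the 19th of every 2 months.
Next: June 2017 → Jun 19 2017.
Next: August 2017 → Aug 19 2017.
October 2017: Oct 19 2017.
December 2017: Dec 19 2017.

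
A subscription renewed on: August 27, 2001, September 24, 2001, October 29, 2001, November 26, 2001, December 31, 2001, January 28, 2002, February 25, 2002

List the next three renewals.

March 25, 2002; April 29, 2002; May 27, 2002

All Mondays; the gaps (28, 35, 28, 35, 28, 28) vary with month length.
This is the last Monday of each month.
Last Monday of March 2002: March 25, 2002.
Last Monday of April 2002: April 29, 2002.
Last Monday of May 2002: May 27, 2002.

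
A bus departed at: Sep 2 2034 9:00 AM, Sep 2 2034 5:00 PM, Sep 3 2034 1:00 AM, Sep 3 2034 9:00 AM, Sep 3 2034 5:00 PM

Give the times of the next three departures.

Sep 4 2034 1:00 AM, Sep 4 2034 9:00 AM, Sep 4 2034 5:00 PM

Spacing: 8, 8, 8, 8 h — constant 8 h.
Sep 3 2034 5:00 PM + 8 h = Sep 4 2034 1:00 AM.
Sep 4 2034 1:00 AM + 8 h = Sep 4 2034 9:00 AM.
Sep 4 2034 9:00 AM + 8 h = Sep 4 2034 5:00 PM.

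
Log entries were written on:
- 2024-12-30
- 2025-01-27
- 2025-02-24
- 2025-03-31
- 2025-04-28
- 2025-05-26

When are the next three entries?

All Mondays; the gaps (28, 28, 35, 28, 28) vary with month length.
This is the last Monday of each month.
Last Monday of June 2025: 2025-06-30.
July 2025 ends with Monday 2025-07-28.
August 2025 ends with Monday 2025-08-25.

2025-06-30, 2025-07-28, 2025-08-25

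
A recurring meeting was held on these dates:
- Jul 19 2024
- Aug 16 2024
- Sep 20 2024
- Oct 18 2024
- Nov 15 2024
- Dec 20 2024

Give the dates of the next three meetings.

Jan 17 2025, Feb 21 2025, Mar 21 2025

These are Fridays at 28- or 35-day spacing (28, 35, 28, 28, 35).
The pattern: 3rd Friday of the month.
3rd Friday of January 2025: Jan 17 2025.
3rd Friday of February 2025: Feb 21 2025.
3rd Friday of March 2025: Mar 21 2025.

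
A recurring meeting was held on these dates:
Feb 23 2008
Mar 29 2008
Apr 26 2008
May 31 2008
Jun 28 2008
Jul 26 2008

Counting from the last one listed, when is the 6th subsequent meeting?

Jan 31 2009

All Saturdays; the gaps (35, 28, 35, 28, 28) vary with month length.
This is the last Saturday of each month.
Last Saturday of August 2008: Aug 30 2008.
September 2008 ends with Saturday Sep 27 2008.
October 2008 ends with Saturday Oct 25 2008.
November 2008 ends with Saturday Nov 29 2008.
December 2008 ends with Saturday Dec 27 2008.
January 2009 ends with Saturday Jan 31 2009.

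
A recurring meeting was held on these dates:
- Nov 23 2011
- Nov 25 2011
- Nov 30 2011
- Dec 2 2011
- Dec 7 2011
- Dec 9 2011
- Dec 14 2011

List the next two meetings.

Dec 16 2011, Dec 21 2011

Gaps: 2, 5, 2, 5, 2, 5 days — not constant, but cyclic with period 2.
The events fall on every Wednesday and Friday.
The following Friday is Dec 16 2011.
Next Wednesday: Dec 21 2011.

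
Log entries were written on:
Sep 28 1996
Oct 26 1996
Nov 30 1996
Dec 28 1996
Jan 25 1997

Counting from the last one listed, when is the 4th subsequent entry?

These are Saturdays with 28, 35, 28, 28-day gaps.
Each is the final Saturday of its month — Nov 30 1996 is past the 28th, so '4th Saturday' doesn't fit.
February 1997 ends with Saturday Feb 22 1997.
Last Saturday of March 1997: Mar 29 1997.
April 1997 ends with Saturday Apr 26 1997.
Last Saturday of May 1997: May 31 1997.

May 31 1997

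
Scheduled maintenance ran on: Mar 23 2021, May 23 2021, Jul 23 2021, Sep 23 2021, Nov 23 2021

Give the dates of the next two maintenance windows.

Gaps: 61, 61, 62, 61 days — not constant. Every event is on the 23rd of the month.
Pattern: the 23rd of every 2 months.
January 2022: Jan 23 2022.
March 2022: Mar 23 2022.

Jan 23 2022, Mar 23 2022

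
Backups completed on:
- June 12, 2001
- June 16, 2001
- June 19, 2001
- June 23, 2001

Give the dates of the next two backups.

June 26, 2001; June 30, 2001

The gap pattern 4, 3, 4 repeats every 2 events.
These are the Tuesdays and Saturdays of each week.
The following Tuesday is June 26, 2001.
Next Saturday: June 30, 2001.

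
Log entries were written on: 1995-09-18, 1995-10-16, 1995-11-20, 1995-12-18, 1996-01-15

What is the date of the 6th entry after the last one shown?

1996-07-15

Gaps: 28, 35, 28, 28 days — a mix of 28 and 35. Every date is a Monday.
Each is the 3rd Monday of its month.
3rd Monday of February 1996: 1996-02-19.
3rd Monday of March 1996: 1996-03-18.
April 1996 — 3rd Monday is 1996-04-15.
3rd Monday of May 1996: 1996-05-20.
June 1996 — 3rd Monday is 1996-06-17.
3rd Monday of July 1996: 1996-07-15.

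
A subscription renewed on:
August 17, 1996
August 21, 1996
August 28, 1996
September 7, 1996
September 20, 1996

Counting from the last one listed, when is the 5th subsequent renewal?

Gaps: 4, 7, 10, 13 days — each gap is 3 larger than the previous one.
Next gap: 16 days. September 20, 1996 + 16 days = October 6, 1996.
Next gap: 19 days. October 6, 1996 + 19 days = October 25, 1996.
Next gap: 22 days. October 25, 1996 + 22 days = November 16, 1996.
Next gap: 25 days. November 16, 1996 + 25 days = December 11, 1996.
Next gap: 28 days. December 11, 1996 + 28 days = January 8, 1997.

January 8, 1997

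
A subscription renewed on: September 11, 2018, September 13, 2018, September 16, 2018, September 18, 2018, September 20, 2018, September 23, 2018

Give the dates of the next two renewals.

September 25, 2018; September 27, 2018

The gap pattern 2, 3, 2, 2, 3 repeats every 3 events.
These are the Tuesdays, Thursdays and Sundays of each week.
Next Tuesday: September 25, 2018.
Next Thursday: September 27, 2018.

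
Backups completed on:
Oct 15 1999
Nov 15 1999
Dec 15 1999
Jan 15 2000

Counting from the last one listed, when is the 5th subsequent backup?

Jun 15 2000

The day-of-month is always 15 (31, 30, 31 days between events).
So this recurs on the 15th of each month.
February 2000: Feb 15 2000.
Next: March 2000 → Mar 15 2000.
April 2000: Apr 15 2000.
May 2000: May 15 2000.
Next: June 2000 → Jun 15 2000.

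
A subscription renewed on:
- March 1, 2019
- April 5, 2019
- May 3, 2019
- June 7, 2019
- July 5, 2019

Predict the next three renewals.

August 2, 2019; September 6, 2019; October 4, 2019

Gaps: 35, 28, 35, 28 days — a mix of 28 and 35. Every date is a Friday.
Each is the 1st Friday of its month.
August 2019 — 1st Friday is August 2, 2019.
September 2019 — 1st Friday is September 6, 2019.
October 2019 — 1st Friday is October 4, 2019.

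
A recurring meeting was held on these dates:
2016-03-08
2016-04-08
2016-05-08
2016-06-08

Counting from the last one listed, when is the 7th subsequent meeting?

The day-of-month is always 8 (31, 30, 31 days between events).
So this recurs on the 8th of each month.
Next: July 2016 → 2016-07-08.
Next: August 2016 → 2016-08-08.
September 2016: 2016-09-08.
October 2016: 2016-10-08.
November 2016: 2016-11-08.
Next: December 2016 → 2016-12-08.
Next: January 2017 → 2017-01-08.

2017-01-08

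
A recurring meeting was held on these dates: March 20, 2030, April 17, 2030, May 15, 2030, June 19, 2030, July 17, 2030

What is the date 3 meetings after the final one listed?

All dates are Wednesdays, 28, 28, 35, 28 days apart.
Specifically, the 3rd Wednesday of each month.
3rd Wednesday of August 2030: August 21, 2030.
September 2030 — 3rd Wednesday is September 18, 2030.
October 2030 — 3rd Wednesday is October 16, 2030.

October 16, 2030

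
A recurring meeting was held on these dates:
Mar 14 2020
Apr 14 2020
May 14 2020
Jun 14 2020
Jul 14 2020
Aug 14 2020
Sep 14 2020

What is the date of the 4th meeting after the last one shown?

Jan 14 2021

Gaps: 31, 30, 31, 30, 31, 31 days — not constant. Every event is on the 14th of the month.
Pattern: the 14th of each month.
October 2020: Oct 14 2020.
November 2020: Nov 14 2020.
Next: December 2020 → Dec 14 2020.
January 2021: Jan 14 2021.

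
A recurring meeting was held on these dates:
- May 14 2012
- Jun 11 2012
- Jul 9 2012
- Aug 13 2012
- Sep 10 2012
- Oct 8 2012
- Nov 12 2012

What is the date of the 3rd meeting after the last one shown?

Feb 11 2013

Gaps: 28, 28, 35, 28, 28, 35 days — a mix of 28 and 35. Every date is a Monday.
Each is the 2nd Monday of its month.
December 2012 — 2nd Monday is Dec 10 2012.
2nd Monday of January 2013: Jan 14 2013.
February 2013 — 2nd Monday is Feb 11 2013.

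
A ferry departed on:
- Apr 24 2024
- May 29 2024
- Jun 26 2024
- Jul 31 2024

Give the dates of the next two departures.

Aug 28 2024, Sep 25 2024

Every date is a Wednesday; gaps 35, 28, 35 days.
Each is the last Wednesday of its month (at least one falls on the 29th or later, ruling out '4th Wednesday').
Last Wednesday of August 2024: Aug 28 2024.
Last Wednesday of September 2024: Sep 25 2024.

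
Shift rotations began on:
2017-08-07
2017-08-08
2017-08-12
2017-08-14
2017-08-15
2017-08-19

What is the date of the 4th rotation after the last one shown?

Every event lands on a Monday or Tuesday or Saturday (gaps cycle 1, 4, 2, 1, 4).
So the schedule is: every Monday, Tuesday and Saturday.
Next Monday: 2017-08-21.
The following Tuesday is 2017-08-22.
The following Saturday is 2017-08-26.
Next Monday: 2017-08-28.

2017-08-28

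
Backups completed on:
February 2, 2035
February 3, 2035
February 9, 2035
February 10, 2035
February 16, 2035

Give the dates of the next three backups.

Gaps: 1, 6, 1, 6 days — not constant, but cyclic with period 2.
The events fall on every Friday and Saturday.
Next Saturday: February 17, 2035.
Next Friday: February 23, 2035.
Next Saturday: February 24, 2035.

February 17, 2035; February 23, 2035; February 24, 2035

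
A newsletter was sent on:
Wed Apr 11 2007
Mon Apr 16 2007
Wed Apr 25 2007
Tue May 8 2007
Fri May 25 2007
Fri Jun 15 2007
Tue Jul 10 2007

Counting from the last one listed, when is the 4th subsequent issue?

The spacing grows by 4 each time: 5, 9, 13, 17, 21, 25 days.
Next gap: 29 days. Tue Jul 10 2007 + 29 days = Wed Aug 8 2007.
Next gap: 33 days. Wed Aug 8 2007 + 33 days = Mon Sep 10 2007.
Next gap: 37 days. Mon Sep 10 2007 + 37 days = Wed Oct 17 2007.
Next gap: 41 days. Wed Oct 17 2007 + 41 days = Tue Nov 27 2007.

Tue Nov 27 2007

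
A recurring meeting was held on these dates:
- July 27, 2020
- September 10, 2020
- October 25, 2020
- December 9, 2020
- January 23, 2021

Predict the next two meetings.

Every event comes 45 days after the last (45, 45, 45, 45).
January 23, 2021 + 45 days = March 9, 2021.
March 9, 2021 + 45 days = April 23, 2021.

March 9, 2021; April 23, 2021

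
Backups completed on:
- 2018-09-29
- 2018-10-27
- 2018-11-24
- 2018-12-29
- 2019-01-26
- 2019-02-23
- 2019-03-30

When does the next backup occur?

2019-04-27

All Saturdays; the gaps (28, 28, 35, 28, 28, 35) vary with month length.
This is the last Saturday of each month.
April 2019 ends with Saturday 2019-04-27.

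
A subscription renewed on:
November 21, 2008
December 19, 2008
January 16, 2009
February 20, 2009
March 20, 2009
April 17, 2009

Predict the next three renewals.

All dates are Fridays, 28, 28, 35, 28, 28 days apart.
Specifically, the 3rd Friday of each month.
3rd Friday of May 2009: May 15, 2009.
3rd Friday of June 2009: June 19, 2009.
July 2009 — 3rd Friday is July 17, 2009.

May 15, 2009; June 19, 2009; July 17, 2009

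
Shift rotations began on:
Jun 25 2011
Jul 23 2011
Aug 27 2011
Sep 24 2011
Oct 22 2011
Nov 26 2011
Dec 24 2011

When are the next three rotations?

All dates are Saturdays, 28, 35, 28, 28, 35, 28 days apart.
Specifically, the 4th Saturday of each month.
4th Saturday of January 2012: Jan 28 2012.
February 2012 — 4th Saturday is Feb 25 2012.
4th Saturday of March 2012: Mar 24 2012.

Jan 28 2012, Feb 25 2012, Mar 24 2012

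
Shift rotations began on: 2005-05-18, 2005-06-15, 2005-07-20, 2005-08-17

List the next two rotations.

These are Wednesdays at 28- or 35-day spacing (28, 35, 28).
The pattern: 3rd Wednesday of the month.
3rd Wednesday of September 2005: 2005-09-21.
October 2005 — 3rd Wednesday is 2005-10-19.

2005-09-21, 2005-10-19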